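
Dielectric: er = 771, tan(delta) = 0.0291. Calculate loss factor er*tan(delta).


Loss = 771 * 0.0291 = 22.436

22.436


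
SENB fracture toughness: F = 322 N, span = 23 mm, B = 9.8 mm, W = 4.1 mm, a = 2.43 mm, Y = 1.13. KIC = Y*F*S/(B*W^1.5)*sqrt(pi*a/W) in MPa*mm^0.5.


KIC = 1.13*322*23/(9.8*4.1^1.5)*sqrt(pi*2.43/4.1) = 140.36

140.36


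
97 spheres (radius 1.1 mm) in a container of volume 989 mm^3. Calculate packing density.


V_sphere = 4/3*pi*1.1^3 = 5.5753 mm^3
Total V = 97*5.5753 = 540.8041 mm^3
PD = 540.8041 / 989 = 0.547

0.547


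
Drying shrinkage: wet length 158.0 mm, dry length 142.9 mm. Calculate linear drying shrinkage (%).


DS = (158.0 - 142.9) / 158.0 * 100 = 9.56%

9.56


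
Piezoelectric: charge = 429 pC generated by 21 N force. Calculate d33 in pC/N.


d33 = 429 / 21 = 20.4 pC/N

20.4


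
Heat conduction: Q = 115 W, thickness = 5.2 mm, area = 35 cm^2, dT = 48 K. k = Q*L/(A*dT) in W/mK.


k = 115*5.2/1000/(35/10000*48) = 3.56 W/mK

3.56


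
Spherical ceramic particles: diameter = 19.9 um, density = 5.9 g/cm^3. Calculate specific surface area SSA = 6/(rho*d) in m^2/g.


SSA = 6 / (5.9 * 19.9) = 0.051 m^2/g

0.051


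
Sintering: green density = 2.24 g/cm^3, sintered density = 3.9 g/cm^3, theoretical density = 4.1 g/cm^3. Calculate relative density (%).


Relative = 3.9 / 4.1 * 100 = 95.1%

95.1


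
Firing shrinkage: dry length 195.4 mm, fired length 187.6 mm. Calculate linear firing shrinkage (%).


FS = (195.4 - 187.6) / 195.4 * 100 = 3.99%

3.99


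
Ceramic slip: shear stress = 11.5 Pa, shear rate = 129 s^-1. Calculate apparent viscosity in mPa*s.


eta = tau/gamma * 1000 = 11.5/129 * 1000 = 89.1 mPa*s

89.1


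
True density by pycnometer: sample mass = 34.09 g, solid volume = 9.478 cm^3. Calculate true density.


TD = 34.09 / 9.478 = 3.597 g/cm^3

3.597


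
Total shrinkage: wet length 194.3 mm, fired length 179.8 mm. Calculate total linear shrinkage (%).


TS = (194.3 - 179.8) / 194.3 * 100 = 7.46%

7.46


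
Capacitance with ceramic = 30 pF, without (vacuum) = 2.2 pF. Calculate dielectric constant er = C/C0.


er = 30 / 2.2 = 13.64

13.64


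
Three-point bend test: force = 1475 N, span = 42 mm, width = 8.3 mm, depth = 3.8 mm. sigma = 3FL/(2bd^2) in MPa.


sigma = 3*1475*42/(2*8.3*3.8^2) = 775.3 MPa

775.3


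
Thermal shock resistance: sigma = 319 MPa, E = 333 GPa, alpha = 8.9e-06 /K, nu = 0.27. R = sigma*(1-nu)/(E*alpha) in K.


R = 319*(1-0.27)/(333*1000*8.9e-06) = 79 K

79


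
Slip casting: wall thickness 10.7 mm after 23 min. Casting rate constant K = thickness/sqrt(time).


K = 10.7 / sqrt(23) = 10.7 / 4.7958 = 2.231 mm/min^0.5

2.231


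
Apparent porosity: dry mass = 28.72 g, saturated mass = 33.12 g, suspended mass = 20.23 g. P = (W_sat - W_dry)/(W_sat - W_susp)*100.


P = (33.12 - 28.72) / (33.12 - 20.23) * 100 = 4.4 / 12.89 * 100 = 34.1%

34.1


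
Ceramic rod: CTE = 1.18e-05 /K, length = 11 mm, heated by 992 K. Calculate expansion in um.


dL = 1.18e-05 * 11 * 992 * 1000 = 128.762 um

128.762


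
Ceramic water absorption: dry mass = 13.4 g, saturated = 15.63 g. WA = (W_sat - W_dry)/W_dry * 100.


WA = (15.63 - 13.4) / 13.4 * 100 = 16.64%

16.64


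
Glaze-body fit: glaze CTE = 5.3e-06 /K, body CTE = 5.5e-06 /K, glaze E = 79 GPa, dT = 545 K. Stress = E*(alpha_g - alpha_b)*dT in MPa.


Stress = 79*1000*(5.3e-06 - 5.5e-06)*545 = -8.6 MPa

-8.6


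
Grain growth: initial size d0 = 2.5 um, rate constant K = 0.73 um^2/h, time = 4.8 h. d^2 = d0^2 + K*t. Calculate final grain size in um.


d^2 = 2.5^2 + 0.73*4.8 = 9.754
d = sqrt(9.754) = 3.12 um

3.12


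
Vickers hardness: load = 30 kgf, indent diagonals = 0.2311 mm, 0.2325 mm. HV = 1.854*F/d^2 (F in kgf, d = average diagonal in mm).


d_avg = (0.2311+0.2325)/2 = 0.2318 mm
HV = 1.854*30/0.2318^2 = 1035

1035


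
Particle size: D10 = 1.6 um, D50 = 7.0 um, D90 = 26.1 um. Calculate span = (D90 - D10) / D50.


Span = (26.1 - 1.6) / 7.0 = 24.5 / 7.0 = 3.5

3.5


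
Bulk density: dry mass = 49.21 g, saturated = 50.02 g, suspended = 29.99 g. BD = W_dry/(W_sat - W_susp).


BD = 49.21 / (50.02 - 29.99) = 49.21 / 20.03 = 2.457 g/cm^3

2.457


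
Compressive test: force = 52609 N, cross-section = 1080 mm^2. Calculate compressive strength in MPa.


CS = 52609 / 1080 = 48.7 MPa

48.7


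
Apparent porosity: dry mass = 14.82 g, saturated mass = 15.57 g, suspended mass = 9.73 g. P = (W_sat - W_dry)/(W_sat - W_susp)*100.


P = (15.57 - 14.82) / (15.57 - 9.73) * 100 = 0.75 / 5.84 * 100 = 12.8%

12.8


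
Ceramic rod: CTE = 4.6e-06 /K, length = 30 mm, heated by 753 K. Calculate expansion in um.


dL = 4.6e-06 * 30 * 753 * 1000 = 103.914 um

103.914


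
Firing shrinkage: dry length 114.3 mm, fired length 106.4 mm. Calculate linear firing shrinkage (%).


FS = (114.3 - 106.4) / 114.3 * 100 = 6.91%

6.91


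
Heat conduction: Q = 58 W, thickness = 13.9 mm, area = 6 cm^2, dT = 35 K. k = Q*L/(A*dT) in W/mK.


k = 58*13.9/1000/(6/10000*35) = 38.39 W/mK

38.39


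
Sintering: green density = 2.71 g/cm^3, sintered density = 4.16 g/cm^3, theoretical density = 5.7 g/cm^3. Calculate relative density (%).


Relative = 4.16 / 5.7 * 100 = 73.0%

73.0


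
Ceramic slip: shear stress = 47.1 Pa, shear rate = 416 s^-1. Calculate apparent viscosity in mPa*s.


eta = tau/gamma * 1000 = 47.1/416 * 1000 = 113.2 mPa*s

113.2


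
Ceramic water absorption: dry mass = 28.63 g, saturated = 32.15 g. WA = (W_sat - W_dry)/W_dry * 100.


WA = (32.15 - 28.63) / 28.63 * 100 = 12.29%

12.29


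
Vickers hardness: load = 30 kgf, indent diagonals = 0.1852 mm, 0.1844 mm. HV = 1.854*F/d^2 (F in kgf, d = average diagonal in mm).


d_avg = (0.1852+0.1844)/2 = 0.1848 mm
HV = 1.854*30/0.1848^2 = 1629

1629


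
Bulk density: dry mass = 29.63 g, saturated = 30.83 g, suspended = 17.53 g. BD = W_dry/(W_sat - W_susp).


BD = 29.63 / (30.83 - 17.53) = 29.63 / 13.3 = 2.228 g/cm^3

2.228


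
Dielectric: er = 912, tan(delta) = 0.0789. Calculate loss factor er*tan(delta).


Loss = 912 * 0.0789 = 71.957

71.957


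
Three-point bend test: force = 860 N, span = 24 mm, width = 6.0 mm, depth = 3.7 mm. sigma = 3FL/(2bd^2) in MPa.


sigma = 3*860*24/(2*6.0*3.7^2) = 376.9 MPa

376.9


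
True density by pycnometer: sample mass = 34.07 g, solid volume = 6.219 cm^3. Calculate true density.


TD = 34.07 / 6.219 = 5.478 g/cm^3

5.478


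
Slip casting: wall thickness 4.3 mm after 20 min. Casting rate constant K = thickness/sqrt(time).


K = 4.3 / sqrt(20) = 4.3 / 4.4721 = 0.962 mm/min^0.5

0.962


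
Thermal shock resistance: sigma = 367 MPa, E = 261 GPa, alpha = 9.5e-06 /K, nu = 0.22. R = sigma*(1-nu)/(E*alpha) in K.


R = 367*(1-0.22)/(261*1000*9.5e-06) = 115 K

115


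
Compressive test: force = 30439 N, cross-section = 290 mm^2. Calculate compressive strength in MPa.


CS = 30439 / 290 = 105.0 MPa

105.0


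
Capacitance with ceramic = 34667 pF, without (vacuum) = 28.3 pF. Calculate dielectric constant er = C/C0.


er = 34667 / 28.3 = 1224.98

1224.98


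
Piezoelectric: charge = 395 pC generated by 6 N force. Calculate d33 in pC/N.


d33 = 395 / 6 = 65.8 pC/N

65.8


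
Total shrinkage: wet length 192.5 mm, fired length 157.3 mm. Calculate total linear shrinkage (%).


TS = (192.5 - 157.3) / 192.5 * 100 = 18.29%

18.29


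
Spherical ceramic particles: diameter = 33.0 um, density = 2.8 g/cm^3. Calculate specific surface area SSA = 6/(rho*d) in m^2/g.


SSA = 6 / (2.8 * 33.0) = 0.065 m^2/g

0.065


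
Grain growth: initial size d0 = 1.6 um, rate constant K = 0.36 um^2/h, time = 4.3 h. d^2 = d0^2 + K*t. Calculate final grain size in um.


d^2 = 1.6^2 + 0.36*4.3 = 4.108
d = sqrt(4.108) = 2.03 um

2.03


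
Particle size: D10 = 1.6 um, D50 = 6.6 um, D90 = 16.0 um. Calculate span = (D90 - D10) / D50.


Span = (16.0 - 1.6) / 6.6 = 14.4 / 6.6 = 2.182

2.182


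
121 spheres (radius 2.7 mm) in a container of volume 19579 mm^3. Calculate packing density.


V_sphere = 4/3*pi*2.7^3 = 82.448 mm^3
Total V = 121*82.448 = 9976.208 mm^3
PD = 9976.208 / 19579 = 0.51

0.51


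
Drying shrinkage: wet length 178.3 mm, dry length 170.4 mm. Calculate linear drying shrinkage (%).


DS = (178.3 - 170.4) / 178.3 * 100 = 4.43%

4.43


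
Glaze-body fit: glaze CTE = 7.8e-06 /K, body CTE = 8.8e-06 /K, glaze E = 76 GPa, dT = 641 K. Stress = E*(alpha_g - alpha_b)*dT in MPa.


Stress = 76*1000*(7.8e-06 - 8.8e-06)*641 = -48.7 MPa

-48.7


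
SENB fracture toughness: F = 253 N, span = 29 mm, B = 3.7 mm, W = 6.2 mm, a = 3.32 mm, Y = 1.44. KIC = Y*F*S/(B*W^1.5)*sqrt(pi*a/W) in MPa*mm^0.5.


KIC = 1.44*253*29/(3.7*6.2^1.5)*sqrt(pi*3.32/6.2) = 239.91

239.91


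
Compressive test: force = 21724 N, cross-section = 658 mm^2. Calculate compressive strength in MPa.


CS = 21724 / 658 = 33.0 MPa

33.0


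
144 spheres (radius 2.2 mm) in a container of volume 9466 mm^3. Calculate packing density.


V_sphere = 4/3*pi*2.2^3 = 44.6022 mm^3
Total V = 144*44.6022 = 6422.7168 mm^3
PD = 6422.7168 / 9466 = 0.679

0.679


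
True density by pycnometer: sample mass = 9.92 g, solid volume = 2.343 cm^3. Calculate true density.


TD = 9.92 / 2.343 = 4.234 g/cm^3

4.234


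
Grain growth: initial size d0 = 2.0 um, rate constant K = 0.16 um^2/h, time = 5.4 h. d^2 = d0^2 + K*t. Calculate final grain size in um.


d^2 = 2.0^2 + 0.16*5.4 = 4.864
d = sqrt(4.864) = 2.21 um

2.21


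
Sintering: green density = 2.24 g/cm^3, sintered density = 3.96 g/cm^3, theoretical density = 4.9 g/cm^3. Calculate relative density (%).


Relative = 3.96 / 4.9 * 100 = 80.8%

80.8


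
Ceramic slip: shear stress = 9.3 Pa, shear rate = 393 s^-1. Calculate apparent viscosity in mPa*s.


eta = tau/gamma * 1000 = 9.3/393 * 1000 = 23.7 mPa*s

23.7


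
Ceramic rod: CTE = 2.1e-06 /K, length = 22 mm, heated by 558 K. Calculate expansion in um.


dL = 2.1e-06 * 22 * 558 * 1000 = 25.78 um

25.78


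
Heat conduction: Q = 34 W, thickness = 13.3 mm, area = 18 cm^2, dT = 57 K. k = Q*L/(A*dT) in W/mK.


k = 34*13.3/1000/(18/10000*57) = 4.41 W/mK

4.41


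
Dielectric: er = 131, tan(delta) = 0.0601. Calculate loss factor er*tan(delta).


Loss = 131 * 0.0601 = 7.873

7.873


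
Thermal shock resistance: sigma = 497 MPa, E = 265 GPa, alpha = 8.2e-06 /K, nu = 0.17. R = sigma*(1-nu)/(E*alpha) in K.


R = 497*(1-0.17)/(265*1000*8.2e-06) = 190 K

190


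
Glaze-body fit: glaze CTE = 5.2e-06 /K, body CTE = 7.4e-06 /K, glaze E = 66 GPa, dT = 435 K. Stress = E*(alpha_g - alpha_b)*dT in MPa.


Stress = 66*1000*(5.2e-06 - 7.4e-06)*435 = -63.2 MPa

-63.2


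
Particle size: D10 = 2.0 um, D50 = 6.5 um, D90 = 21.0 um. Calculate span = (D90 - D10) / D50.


Span = (21.0 - 2.0) / 6.5 = 19.0 / 6.5 = 2.923

2.923


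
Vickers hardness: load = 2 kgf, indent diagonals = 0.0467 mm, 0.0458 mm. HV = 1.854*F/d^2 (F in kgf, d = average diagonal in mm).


d_avg = (0.0467+0.0458)/2 = 0.04625 mm
HV = 1.854*2/0.04625^2 = 1733

1733


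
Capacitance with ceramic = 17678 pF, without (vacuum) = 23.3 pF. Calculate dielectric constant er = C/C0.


er = 17678 / 23.3 = 758.71

758.71


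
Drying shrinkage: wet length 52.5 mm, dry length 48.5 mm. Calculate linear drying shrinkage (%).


DS = (52.5 - 48.5) / 52.5 * 100 = 7.62%

7.62


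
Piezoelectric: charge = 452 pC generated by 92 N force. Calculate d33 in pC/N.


d33 = 452 / 92 = 4.9 pC/N

4.9


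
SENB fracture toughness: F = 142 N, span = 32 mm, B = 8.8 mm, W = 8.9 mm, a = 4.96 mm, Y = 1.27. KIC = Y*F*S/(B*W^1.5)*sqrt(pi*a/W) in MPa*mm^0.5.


KIC = 1.27*142*32/(8.8*8.9^1.5)*sqrt(pi*4.96/8.9) = 32.68

32.68


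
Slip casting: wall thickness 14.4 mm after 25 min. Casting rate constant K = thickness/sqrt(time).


K = 14.4 / sqrt(25) = 14.4 / 5.0 = 2.88 mm/min^0.5

2.88


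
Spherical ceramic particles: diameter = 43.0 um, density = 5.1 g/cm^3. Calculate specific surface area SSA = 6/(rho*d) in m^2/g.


SSA = 6 / (5.1 * 43.0) = 0.027 m^2/g

0.027


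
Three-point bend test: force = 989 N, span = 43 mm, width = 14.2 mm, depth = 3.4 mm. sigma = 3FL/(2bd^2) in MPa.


sigma = 3*989*43/(2*14.2*3.4^2) = 388.6 MPa

388.6


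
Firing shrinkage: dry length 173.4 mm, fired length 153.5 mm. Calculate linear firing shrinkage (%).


FS = (173.4 - 153.5) / 173.4 * 100 = 11.48%

11.48


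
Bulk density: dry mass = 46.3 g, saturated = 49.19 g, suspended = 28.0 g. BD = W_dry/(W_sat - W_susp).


BD = 46.3 / (49.19 - 28.0) = 46.3 / 21.19 = 2.185 g/cm^3

2.185


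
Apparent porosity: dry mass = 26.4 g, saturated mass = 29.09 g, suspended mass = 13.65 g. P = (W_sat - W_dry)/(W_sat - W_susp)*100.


P = (29.09 - 26.4) / (29.09 - 13.65) * 100 = 2.69 / 15.44 * 100 = 17.4%

17.4


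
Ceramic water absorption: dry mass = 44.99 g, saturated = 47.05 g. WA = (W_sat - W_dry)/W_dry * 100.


WA = (47.05 - 44.99) / 44.99 * 100 = 4.58%

4.58


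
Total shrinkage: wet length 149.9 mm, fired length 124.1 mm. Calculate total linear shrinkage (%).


TS = (149.9 - 124.1) / 149.9 * 100 = 17.21%

17.21


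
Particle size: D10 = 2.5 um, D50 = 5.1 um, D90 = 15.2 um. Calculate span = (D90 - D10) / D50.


Span = (15.2 - 2.5) / 5.1 = 12.7 / 5.1 = 2.49

2.49


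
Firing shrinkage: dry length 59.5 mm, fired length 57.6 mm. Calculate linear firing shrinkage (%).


FS = (59.5 - 57.6) / 59.5 * 100 = 3.19%

3.19


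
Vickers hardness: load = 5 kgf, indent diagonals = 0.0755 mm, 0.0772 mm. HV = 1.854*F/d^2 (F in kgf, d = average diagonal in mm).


d_avg = (0.0755+0.0772)/2 = 0.07635 mm
HV = 1.854*5/0.07635^2 = 1590

1590


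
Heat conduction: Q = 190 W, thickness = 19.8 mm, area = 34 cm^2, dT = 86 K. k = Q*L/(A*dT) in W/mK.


k = 190*19.8/1000/(34/10000*86) = 12.87 W/mK

12.87


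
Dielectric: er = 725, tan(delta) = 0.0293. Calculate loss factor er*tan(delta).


Loss = 725 * 0.0293 = 21.243

21.243


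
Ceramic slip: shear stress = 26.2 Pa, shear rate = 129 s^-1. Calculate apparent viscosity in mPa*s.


eta = tau/gamma * 1000 = 26.2/129 * 1000 = 203.1 mPa*s

203.1


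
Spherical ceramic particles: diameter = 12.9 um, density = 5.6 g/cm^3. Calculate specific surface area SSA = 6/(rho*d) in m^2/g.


SSA = 6 / (5.6 * 12.9) = 0.083 m^2/g

0.083


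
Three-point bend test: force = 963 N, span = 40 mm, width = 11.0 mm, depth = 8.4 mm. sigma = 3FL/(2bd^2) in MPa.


sigma = 3*963*40/(2*11.0*8.4^2) = 74.4 MPa

74.4


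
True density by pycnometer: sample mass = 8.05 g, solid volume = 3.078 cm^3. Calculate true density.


TD = 8.05 / 3.078 = 2.615 g/cm^3

2.615


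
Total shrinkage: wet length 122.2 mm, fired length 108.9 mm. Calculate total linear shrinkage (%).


TS = (122.2 - 108.9) / 122.2 * 100 = 10.88%

10.88


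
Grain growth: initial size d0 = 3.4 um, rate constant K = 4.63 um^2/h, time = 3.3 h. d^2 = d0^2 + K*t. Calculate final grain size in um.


d^2 = 3.4^2 + 4.63*3.3 = 26.839
d = sqrt(26.839) = 5.18 um

5.18


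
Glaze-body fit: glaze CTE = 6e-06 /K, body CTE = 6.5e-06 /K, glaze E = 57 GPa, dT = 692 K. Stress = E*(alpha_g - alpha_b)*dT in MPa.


Stress = 57*1000*(6e-06 - 6.5e-06)*692 = -19.7 MPa

-19.7


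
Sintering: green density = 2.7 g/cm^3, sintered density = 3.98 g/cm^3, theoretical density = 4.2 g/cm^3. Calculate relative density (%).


Relative = 3.98 / 4.2 * 100 = 94.8%

94.8


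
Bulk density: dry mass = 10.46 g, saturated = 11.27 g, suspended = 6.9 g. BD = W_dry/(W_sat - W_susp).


BD = 10.46 / (11.27 - 6.9) = 10.46 / 4.37 = 2.394 g/cm^3

2.394


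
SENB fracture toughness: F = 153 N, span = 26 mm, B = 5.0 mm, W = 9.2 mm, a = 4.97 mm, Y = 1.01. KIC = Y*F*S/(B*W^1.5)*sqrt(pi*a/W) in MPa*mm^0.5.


KIC = 1.01*153*26/(5.0*9.2^1.5)*sqrt(pi*4.97/9.2) = 37.51

37.51


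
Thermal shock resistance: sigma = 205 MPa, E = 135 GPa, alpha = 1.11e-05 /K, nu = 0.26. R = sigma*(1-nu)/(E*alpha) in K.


R = 205*(1-0.26)/(135*1000*1.11e-05) = 101 K

101


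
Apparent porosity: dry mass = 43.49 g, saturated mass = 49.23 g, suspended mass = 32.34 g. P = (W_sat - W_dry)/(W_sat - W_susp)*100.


P = (49.23 - 43.49) / (49.23 - 32.34) * 100 = 5.74 / 16.89 * 100 = 34.0%

34.0


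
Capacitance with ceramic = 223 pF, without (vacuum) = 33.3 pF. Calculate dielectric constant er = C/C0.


er = 223 / 33.3 = 6.7

6.7


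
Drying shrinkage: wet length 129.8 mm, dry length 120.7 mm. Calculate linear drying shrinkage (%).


DS = (129.8 - 120.7) / 129.8 * 100 = 7.01%

7.01


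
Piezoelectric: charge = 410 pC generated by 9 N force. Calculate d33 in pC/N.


d33 = 410 / 9 = 45.6 pC/N

45.6


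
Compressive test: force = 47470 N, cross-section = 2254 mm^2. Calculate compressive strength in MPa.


CS = 47470 / 2254 = 21.1 MPa

21.1


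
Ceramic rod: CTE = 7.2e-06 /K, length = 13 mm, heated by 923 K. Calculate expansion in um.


dL = 7.2e-06 * 13 * 923 * 1000 = 86.393 um

86.393


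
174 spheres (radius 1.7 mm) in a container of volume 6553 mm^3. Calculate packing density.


V_sphere = 4/3*pi*1.7^3 = 20.5795 mm^3
Total V = 174*20.5795 = 3580.833 mm^3
PD = 3580.833 / 6553 = 0.546

0.546


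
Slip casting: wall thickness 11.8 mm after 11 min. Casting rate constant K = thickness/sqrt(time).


K = 11.8 / sqrt(11) = 11.8 / 3.3166 = 3.558 mm/min^0.5

3.558


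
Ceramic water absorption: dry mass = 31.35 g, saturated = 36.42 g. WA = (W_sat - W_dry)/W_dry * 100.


WA = (36.42 - 31.35) / 31.35 * 100 = 16.17%

16.17


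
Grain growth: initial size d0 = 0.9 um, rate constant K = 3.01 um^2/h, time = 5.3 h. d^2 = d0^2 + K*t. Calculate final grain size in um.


d^2 = 0.9^2 + 3.01*5.3 = 16.763
d = sqrt(16.763) = 4.09 um

4.09


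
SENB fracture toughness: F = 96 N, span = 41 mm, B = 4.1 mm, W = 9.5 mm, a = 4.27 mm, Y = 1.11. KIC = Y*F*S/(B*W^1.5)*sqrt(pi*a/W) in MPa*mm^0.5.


KIC = 1.11*96*41/(4.1*9.5^1.5)*sqrt(pi*4.27/9.5) = 43.24

43.24


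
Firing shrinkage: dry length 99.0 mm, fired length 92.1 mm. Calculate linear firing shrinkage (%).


FS = (99.0 - 92.1) / 99.0 * 100 = 6.97%

6.97


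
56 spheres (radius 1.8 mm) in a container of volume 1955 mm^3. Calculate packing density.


V_sphere = 4/3*pi*1.8^3 = 24.429 mm^3
Total V = 56*24.429 = 1368.024 mm^3
PD = 1368.024 / 1955 = 0.7

0.7


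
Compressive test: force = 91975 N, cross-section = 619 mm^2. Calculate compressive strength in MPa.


CS = 91975 / 619 = 148.6 MPa

148.6


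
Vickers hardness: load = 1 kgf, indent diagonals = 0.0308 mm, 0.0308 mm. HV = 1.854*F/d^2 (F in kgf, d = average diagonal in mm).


d_avg = (0.0308+0.0308)/2 = 0.0308 mm
HV = 1.854*1/0.0308^2 = 1954

1954


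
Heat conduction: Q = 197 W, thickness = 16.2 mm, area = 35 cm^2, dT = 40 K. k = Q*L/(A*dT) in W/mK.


k = 197*16.2/1000/(35/10000*40) = 22.8 W/mK

22.8


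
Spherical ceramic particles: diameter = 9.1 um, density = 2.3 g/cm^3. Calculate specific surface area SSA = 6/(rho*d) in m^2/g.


SSA = 6 / (2.3 * 9.1) = 0.287 m^2/g

0.287


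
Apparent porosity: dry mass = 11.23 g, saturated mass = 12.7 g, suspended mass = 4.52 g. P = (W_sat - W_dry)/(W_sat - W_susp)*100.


P = (12.7 - 11.23) / (12.7 - 4.52) * 100 = 1.47 / 8.18 * 100 = 18.0%

18.0


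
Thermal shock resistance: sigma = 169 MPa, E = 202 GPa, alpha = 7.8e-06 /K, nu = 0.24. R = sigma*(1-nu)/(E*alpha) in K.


R = 169*(1-0.24)/(202*1000*7.8e-06) = 82 K

82


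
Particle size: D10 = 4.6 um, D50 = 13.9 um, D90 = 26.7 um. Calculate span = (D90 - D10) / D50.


Span = (26.7 - 4.6) / 13.9 = 22.1 / 13.9 = 1.59

1.59


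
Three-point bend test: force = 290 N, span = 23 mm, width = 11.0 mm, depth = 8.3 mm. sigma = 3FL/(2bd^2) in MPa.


sigma = 3*290*23/(2*11.0*8.3^2) = 13.2 MPa

13.2


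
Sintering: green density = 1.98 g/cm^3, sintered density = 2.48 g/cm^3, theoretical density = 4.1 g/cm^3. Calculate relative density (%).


Relative = 2.48 / 4.1 * 100 = 60.5%

60.5


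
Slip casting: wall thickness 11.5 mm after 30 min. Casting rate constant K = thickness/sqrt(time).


K = 11.5 / sqrt(30) = 11.5 / 5.4772 = 2.1 mm/min^0.5

2.1


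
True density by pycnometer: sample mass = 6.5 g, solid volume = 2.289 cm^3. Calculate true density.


TD = 6.5 / 2.289 = 2.84 g/cm^3

2.84


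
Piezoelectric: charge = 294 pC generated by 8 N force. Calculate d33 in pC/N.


d33 = 294 / 8 = 36.8 pC/N

36.8


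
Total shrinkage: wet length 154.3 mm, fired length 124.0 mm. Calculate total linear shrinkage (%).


TS = (154.3 - 124.0) / 154.3 * 100 = 19.64%

19.64


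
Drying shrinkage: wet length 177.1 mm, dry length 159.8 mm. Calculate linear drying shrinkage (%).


DS = (177.1 - 159.8) / 177.1 * 100 = 9.77%

9.77


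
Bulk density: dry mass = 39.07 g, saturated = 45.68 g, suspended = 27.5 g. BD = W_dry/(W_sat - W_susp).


BD = 39.07 / (45.68 - 27.5) = 39.07 / 18.18 = 2.149 g/cm^3

2.149


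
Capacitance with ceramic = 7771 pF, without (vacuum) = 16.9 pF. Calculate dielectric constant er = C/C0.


er = 7771 / 16.9 = 459.82

459.82


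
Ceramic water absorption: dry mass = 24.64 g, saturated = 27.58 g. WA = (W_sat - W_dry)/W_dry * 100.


WA = (27.58 - 24.64) / 24.64 * 100 = 11.93%

11.93


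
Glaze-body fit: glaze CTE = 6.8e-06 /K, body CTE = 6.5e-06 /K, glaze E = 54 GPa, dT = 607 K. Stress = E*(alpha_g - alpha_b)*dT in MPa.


Stress = 54*1000*(6.8e-06 - 6.5e-06)*607 = 9.8 MPa

9.8


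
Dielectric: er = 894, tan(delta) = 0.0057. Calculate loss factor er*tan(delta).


Loss = 894 * 0.0057 = 5.096

5.096


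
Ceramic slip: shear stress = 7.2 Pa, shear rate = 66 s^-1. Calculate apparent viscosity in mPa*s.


eta = tau/gamma * 1000 = 7.2/66 * 1000 = 109.1 mPa*s

109.1


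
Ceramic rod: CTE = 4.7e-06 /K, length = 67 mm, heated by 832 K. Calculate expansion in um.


dL = 4.7e-06 * 67 * 832 * 1000 = 261.997 um

261.997


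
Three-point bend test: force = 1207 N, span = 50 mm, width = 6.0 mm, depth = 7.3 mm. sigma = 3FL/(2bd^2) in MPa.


sigma = 3*1207*50/(2*6.0*7.3^2) = 283.1 MPa

283.1


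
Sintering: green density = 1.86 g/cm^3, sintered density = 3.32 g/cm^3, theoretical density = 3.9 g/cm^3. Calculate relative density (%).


Relative = 3.32 / 3.9 * 100 = 85.1%

85.1


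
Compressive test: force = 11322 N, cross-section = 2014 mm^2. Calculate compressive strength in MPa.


CS = 11322 / 2014 = 5.6 MPa

5.6


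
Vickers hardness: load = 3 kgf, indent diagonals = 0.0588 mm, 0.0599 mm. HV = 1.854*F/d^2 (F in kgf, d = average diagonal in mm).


d_avg = (0.0588+0.0599)/2 = 0.05935 mm
HV = 1.854*3/0.05935^2 = 1579

1579


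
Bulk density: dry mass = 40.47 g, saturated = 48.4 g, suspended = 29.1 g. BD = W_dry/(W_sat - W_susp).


BD = 40.47 / (48.4 - 29.1) = 40.47 / 19.3 = 2.097 g/cm^3

2.097


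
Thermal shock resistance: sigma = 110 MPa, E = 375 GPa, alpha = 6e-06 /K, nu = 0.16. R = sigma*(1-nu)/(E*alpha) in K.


R = 110*(1-0.16)/(375*1000*6e-06) = 41 K

41


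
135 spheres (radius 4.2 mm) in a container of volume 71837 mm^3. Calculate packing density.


V_sphere = 4/3*pi*4.2^3 = 310.3391 mm^3
Total V = 135*310.3391 = 41895.7785 mm^3
PD = 41895.7785 / 71837 = 0.583

0.583


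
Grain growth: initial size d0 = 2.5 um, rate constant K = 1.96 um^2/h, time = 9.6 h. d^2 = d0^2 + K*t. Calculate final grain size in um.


d^2 = 2.5^2 + 1.96*9.6 = 25.066
d = sqrt(25.066) = 5.01 um

5.01


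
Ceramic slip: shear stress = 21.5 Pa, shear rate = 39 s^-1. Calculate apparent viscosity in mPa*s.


eta = tau/gamma * 1000 = 21.5/39 * 1000 = 551.3 mPa*s

551.3


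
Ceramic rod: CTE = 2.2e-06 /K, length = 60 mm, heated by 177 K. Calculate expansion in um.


dL = 2.2e-06 * 60 * 177 * 1000 = 23.364 um

23.364


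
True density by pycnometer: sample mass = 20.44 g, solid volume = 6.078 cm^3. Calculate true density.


TD = 20.44 / 6.078 = 3.363 g/cm^3

3.363


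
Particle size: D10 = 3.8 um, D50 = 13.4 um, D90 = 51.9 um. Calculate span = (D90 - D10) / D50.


Span = (51.9 - 3.8) / 13.4 = 48.1 / 13.4 = 3.59

3.59


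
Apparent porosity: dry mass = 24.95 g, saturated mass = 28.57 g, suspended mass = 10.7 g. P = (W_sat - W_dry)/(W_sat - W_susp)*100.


P = (28.57 - 24.95) / (28.57 - 10.7) * 100 = 3.62 / 17.87 * 100 = 20.3%

20.3


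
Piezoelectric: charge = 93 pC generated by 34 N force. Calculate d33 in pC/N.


d33 = 93 / 34 = 2.7 pC/N

2.7


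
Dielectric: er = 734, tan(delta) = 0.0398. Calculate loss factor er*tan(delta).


Loss = 734 * 0.0398 = 29.213

29.213


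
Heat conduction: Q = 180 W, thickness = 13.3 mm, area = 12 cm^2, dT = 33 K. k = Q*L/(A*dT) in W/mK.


k = 180*13.3/1000/(12/10000*33) = 60.45 W/mK

60.45


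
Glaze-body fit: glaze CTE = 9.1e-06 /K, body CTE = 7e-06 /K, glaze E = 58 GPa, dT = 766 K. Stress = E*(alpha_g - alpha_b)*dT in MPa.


Stress = 58*1000*(9.1e-06 - 7e-06)*766 = 93.3 MPa

93.3


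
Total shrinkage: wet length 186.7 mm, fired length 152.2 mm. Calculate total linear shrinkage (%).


TS = (186.7 - 152.2) / 186.7 * 100 = 18.48%

18.48


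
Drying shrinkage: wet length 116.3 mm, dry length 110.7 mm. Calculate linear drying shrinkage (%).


DS = (116.3 - 110.7) / 116.3 * 100 = 4.82%

4.82


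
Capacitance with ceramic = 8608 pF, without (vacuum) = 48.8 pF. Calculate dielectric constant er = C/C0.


er = 8608 / 48.8 = 176.39

176.39


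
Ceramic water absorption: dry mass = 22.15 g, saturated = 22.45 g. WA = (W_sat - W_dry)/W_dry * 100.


WA = (22.45 - 22.15) / 22.15 * 100 = 1.35%

1.35


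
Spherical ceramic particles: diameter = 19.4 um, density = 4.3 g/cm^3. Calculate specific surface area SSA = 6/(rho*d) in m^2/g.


SSA = 6 / (4.3 * 19.4) = 0.072 m^2/g

0.072


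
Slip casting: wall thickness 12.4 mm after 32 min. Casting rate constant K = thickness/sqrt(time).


K = 12.4 / sqrt(32) = 12.4 / 5.6569 = 2.192 mm/min^0.5

2.192


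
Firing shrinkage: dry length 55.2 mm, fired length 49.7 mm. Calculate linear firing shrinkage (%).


FS = (55.2 - 49.7) / 55.2 * 100 = 9.96%

9.96


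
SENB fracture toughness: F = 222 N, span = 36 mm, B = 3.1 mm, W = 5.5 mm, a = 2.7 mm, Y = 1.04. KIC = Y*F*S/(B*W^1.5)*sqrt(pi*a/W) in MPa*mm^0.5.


KIC = 1.04*222*36/(3.1*5.5^1.5)*sqrt(pi*2.7/5.5) = 258.14

258.14


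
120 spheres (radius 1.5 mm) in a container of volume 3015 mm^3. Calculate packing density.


V_sphere = 4/3*pi*1.5^3 = 14.1372 mm^3
Total V = 120*14.1372 = 1696.464 mm^3
PD = 1696.464 / 3015 = 0.563

0.563


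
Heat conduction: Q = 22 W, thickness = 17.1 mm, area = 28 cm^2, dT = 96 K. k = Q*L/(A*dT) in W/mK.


k = 22*17.1/1000/(28/10000*96) = 1.4 W/mK

1.4


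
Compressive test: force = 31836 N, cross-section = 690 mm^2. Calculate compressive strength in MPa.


CS = 31836 / 690 = 46.1 MPa

46.1


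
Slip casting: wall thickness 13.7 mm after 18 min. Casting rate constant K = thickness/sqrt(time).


K = 13.7 / sqrt(18) = 13.7 / 4.2426 = 3.229 mm/min^0.5

3.229


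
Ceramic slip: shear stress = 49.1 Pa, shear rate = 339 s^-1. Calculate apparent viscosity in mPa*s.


eta = tau/gamma * 1000 = 49.1/339 * 1000 = 144.8 mPa*s

144.8


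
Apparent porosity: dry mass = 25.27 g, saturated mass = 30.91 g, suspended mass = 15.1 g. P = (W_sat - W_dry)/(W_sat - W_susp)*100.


P = (30.91 - 25.27) / (30.91 - 15.1) * 100 = 5.64 / 15.81 * 100 = 35.7%

35.7


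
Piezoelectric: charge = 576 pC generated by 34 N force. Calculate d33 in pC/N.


d33 = 576 / 34 = 16.9 pC/N

16.9


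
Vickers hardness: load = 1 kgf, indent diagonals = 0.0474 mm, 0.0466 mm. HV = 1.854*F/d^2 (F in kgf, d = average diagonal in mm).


d_avg = (0.0474+0.0466)/2 = 0.047 mm
HV = 1.854*1/0.047^2 = 839

839


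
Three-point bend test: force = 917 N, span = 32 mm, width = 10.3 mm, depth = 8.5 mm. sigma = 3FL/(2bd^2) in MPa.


sigma = 3*917*32/(2*10.3*8.5^2) = 59.1 MPa

59.1


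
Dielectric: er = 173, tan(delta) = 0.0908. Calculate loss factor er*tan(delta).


Loss = 173 * 0.0908 = 15.708

15.708


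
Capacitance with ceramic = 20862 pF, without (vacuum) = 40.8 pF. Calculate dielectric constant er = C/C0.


er = 20862 / 40.8 = 511.32

511.32


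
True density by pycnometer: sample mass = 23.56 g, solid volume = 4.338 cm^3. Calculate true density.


TD = 23.56 / 4.338 = 5.431 g/cm^3

5.431


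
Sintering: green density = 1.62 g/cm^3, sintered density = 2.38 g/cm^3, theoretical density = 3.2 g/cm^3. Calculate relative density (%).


Relative = 2.38 / 3.2 * 100 = 74.4%

74.4


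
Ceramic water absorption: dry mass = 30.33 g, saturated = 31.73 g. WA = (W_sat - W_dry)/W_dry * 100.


WA = (31.73 - 30.33) / 30.33 * 100 = 4.62%

4.62


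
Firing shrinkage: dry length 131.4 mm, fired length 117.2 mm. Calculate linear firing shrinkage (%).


FS = (131.4 - 117.2) / 131.4 * 100 = 10.81%

10.81


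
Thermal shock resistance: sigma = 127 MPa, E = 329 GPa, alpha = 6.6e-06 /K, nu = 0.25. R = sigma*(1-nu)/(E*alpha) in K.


R = 127*(1-0.25)/(329*1000*6.6e-06) = 44 K

44


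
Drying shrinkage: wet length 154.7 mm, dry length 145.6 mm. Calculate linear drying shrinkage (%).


DS = (154.7 - 145.6) / 154.7 * 100 = 5.88%

5.88


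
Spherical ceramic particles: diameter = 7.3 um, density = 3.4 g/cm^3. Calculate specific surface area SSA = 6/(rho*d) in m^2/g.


SSA = 6 / (3.4 * 7.3) = 0.242 m^2/g

0.242


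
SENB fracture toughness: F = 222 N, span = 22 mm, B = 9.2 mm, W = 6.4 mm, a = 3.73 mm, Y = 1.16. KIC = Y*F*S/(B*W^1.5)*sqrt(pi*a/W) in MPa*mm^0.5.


KIC = 1.16*222*22/(9.2*6.4^1.5)*sqrt(pi*3.73/6.4) = 51.47

51.47


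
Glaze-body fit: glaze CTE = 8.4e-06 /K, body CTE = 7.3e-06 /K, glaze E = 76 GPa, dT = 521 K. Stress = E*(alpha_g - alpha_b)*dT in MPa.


Stress = 76*1000*(8.4e-06 - 7.3e-06)*521 = 43.6 MPa

43.6


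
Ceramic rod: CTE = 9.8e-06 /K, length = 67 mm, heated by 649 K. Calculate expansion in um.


dL = 9.8e-06 * 67 * 649 * 1000 = 426.133 um

426.133


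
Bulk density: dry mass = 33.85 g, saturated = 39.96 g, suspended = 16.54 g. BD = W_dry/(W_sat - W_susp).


BD = 33.85 / (39.96 - 16.54) = 33.85 / 23.42 = 1.445 g/cm^3

1.445


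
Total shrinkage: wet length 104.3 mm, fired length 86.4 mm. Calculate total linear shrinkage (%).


TS = (104.3 - 86.4) / 104.3 * 100 = 17.16%

17.16


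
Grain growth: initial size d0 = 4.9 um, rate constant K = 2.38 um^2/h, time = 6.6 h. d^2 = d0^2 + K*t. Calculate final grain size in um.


d^2 = 4.9^2 + 2.38*6.6 = 39.718
d = sqrt(39.718) = 6.3 um

6.3


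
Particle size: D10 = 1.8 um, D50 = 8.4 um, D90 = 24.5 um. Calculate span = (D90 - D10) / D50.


Span = (24.5 - 1.8) / 8.4 = 22.7 / 8.4 = 2.702

2.702


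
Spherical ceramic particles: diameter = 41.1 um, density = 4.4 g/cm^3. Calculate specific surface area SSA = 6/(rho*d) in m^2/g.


SSA = 6 / (4.4 * 41.1) = 0.033 m^2/g

0.033


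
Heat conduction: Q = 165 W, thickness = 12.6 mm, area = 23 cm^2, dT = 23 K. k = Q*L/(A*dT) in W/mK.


k = 165*12.6/1000/(23/10000*23) = 39.3 W/mK

39.3


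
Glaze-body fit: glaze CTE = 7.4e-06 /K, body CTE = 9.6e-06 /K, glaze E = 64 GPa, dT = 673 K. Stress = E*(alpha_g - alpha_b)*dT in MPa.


Stress = 64*1000*(7.4e-06 - 9.6e-06)*673 = -94.8 MPa

-94.8


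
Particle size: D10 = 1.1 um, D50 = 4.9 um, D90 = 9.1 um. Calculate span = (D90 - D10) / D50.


Span = (9.1 - 1.1) / 4.9 = 8.0 / 4.9 = 1.633

1.633


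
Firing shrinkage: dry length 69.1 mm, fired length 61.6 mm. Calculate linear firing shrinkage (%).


FS = (69.1 - 61.6) / 69.1 * 100 = 10.85%

10.85


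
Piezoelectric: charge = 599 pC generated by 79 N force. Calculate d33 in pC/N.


d33 = 599 / 79 = 7.6 pC/N

7.6


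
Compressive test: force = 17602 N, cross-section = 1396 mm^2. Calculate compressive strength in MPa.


CS = 17602 / 1396 = 12.6 MPa

12.6


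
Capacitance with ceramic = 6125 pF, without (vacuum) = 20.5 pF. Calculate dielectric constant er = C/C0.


er = 6125 / 20.5 = 298.78

298.78


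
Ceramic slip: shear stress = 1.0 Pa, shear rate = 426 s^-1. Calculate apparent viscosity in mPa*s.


eta = tau/gamma * 1000 = 1.0/426 * 1000 = 2.3 mPa*s

2.3


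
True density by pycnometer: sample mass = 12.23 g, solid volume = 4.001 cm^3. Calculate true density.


TD = 12.23 / 4.001 = 3.057 g/cm^3

3.057


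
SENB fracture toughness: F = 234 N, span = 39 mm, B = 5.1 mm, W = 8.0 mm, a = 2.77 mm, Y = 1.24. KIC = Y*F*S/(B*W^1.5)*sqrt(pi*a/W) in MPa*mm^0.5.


KIC = 1.24*234*39/(5.1*8.0^1.5)*sqrt(pi*2.77/8.0) = 102.27

102.27


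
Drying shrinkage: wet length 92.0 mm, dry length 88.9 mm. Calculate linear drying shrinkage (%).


DS = (92.0 - 88.9) / 92.0 * 100 = 3.37%

3.37


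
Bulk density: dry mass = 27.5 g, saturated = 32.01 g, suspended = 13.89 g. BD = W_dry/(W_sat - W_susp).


BD = 27.5 / (32.01 - 13.89) = 27.5 / 18.12 = 1.518 g/cm^3

1.518


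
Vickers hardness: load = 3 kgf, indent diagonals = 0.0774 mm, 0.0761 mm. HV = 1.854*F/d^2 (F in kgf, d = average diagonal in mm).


d_avg = (0.0774+0.0761)/2 = 0.07675 mm
HV = 1.854*3/0.07675^2 = 944

944


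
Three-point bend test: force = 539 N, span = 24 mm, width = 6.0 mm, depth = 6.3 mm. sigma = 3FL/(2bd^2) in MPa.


sigma = 3*539*24/(2*6.0*6.3^2) = 81.5 MPa

81.5


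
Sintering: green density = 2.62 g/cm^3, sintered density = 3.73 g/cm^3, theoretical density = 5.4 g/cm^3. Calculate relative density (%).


Relative = 3.73 / 5.4 * 100 = 69.1%

69.1


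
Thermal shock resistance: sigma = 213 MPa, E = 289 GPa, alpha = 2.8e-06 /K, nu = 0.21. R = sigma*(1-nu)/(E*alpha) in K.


R = 213*(1-0.21)/(289*1000*2.8e-06) = 208 K

208


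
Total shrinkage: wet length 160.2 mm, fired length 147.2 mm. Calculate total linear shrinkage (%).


TS = (160.2 - 147.2) / 160.2 * 100 = 8.11%

8.11


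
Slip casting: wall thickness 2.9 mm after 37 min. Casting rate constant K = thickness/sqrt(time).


K = 2.9 / sqrt(37) = 2.9 / 6.0828 = 0.477 mm/min^0.5

0.477


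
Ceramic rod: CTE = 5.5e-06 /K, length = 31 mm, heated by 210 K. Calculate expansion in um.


dL = 5.5e-06 * 31 * 210 * 1000 = 35.805 um

35.805


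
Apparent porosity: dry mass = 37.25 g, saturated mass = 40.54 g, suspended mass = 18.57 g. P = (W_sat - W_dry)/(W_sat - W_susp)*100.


P = (40.54 - 37.25) / (40.54 - 18.57) * 100 = 3.29 / 21.97 * 100 = 15.0%

15.0


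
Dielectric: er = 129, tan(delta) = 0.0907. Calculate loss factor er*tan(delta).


Loss = 129 * 0.0907 = 11.7

11.7


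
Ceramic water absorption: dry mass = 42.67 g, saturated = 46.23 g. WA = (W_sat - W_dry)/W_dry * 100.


WA = (46.23 - 42.67) / 42.67 * 100 = 8.34%

8.34


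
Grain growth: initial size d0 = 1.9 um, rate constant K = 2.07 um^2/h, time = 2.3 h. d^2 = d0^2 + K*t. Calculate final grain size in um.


d^2 = 1.9^2 + 2.07*2.3 = 8.371
d = sqrt(8.371) = 2.89 um

2.89


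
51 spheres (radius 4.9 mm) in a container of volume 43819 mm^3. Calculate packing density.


V_sphere = 4/3*pi*4.9^3 = 492.807 mm^3
Total V = 51*492.807 = 25133.157 mm^3
PD = 25133.157 / 43819 = 0.574

0.574


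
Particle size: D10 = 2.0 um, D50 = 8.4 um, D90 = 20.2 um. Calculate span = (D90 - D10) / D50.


Span = (20.2 - 2.0) / 8.4 = 18.2 / 8.4 = 2.167

2.167


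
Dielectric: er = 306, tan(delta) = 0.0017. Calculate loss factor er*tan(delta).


Loss = 306 * 0.0017 = 0.52

0.52


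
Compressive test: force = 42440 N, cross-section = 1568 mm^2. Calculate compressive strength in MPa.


CS = 42440 / 1568 = 27.1 MPa

27.1


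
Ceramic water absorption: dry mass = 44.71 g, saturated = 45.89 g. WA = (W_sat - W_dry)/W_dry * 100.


WA = (45.89 - 44.71) / 44.71 * 100 = 2.64%

2.64


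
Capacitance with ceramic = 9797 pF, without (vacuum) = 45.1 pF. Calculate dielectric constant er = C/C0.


er = 9797 / 45.1 = 217.23

217.23


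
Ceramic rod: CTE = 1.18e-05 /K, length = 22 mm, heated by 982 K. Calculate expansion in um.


dL = 1.18e-05 * 22 * 982 * 1000 = 254.927 um

254.927


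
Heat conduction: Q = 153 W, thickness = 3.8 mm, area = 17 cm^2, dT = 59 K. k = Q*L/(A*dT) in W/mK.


k = 153*3.8/1000/(17/10000*59) = 5.8 W/mK

5.8


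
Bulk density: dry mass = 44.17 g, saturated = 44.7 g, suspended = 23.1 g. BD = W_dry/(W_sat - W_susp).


BD = 44.17 / (44.7 - 23.1) = 44.17 / 21.6 = 2.045 g/cm^3

2.045


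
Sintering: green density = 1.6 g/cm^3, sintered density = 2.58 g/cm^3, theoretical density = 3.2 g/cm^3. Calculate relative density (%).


Relative = 2.58 / 3.2 * 100 = 80.6%

80.6


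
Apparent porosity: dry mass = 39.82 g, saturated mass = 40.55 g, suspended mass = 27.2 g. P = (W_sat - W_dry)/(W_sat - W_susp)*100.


P = (40.55 - 39.82) / (40.55 - 27.2) * 100 = 0.73 / 13.35 * 100 = 5.5%

5.5


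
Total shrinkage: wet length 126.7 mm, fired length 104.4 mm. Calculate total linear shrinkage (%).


TS = (126.7 - 104.4) / 126.7 * 100 = 17.6%

17.6


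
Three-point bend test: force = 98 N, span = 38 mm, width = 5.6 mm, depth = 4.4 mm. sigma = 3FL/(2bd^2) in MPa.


sigma = 3*98*38/(2*5.6*4.4^2) = 51.5 MPa

51.5


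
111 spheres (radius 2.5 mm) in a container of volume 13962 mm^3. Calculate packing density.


V_sphere = 4/3*pi*2.5^3 = 65.4498 mm^3
Total V = 111*65.4498 = 7264.9278 mm^3
PD = 7264.9278 / 13962 = 0.52

0.52


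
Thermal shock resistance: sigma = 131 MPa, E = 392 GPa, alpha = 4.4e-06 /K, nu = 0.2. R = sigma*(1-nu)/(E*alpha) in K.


R = 131*(1-0.2)/(392*1000*4.4e-06) = 61 K

61


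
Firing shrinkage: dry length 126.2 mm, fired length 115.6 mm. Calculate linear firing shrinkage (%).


FS = (126.2 - 115.6) / 126.2 * 100 = 8.4%

8.4


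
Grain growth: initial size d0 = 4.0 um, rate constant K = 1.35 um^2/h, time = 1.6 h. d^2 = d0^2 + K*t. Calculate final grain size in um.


d^2 = 4.0^2 + 1.35*1.6 = 18.16
d = sqrt(18.16) = 4.26 um

4.26


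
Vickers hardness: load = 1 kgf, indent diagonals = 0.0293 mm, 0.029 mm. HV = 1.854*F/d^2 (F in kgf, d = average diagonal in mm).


d_avg = (0.0293+0.029)/2 = 0.02915 mm
HV = 1.854*1/0.02915^2 = 2182

2182


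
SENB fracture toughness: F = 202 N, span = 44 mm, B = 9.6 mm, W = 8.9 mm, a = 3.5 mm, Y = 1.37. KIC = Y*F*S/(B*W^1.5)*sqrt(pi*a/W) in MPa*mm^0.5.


KIC = 1.37*202*44/(9.6*8.9^1.5)*sqrt(pi*3.5/8.9) = 53.1

53.1


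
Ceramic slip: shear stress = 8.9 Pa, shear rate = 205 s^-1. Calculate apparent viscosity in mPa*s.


eta = tau/gamma * 1000 = 8.9/205 * 1000 = 43.4 mPa*s

43.4


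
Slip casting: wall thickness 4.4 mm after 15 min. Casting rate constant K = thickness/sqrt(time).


K = 4.4 / sqrt(15) = 4.4 / 3.873 = 1.136 mm/min^0.5

1.136


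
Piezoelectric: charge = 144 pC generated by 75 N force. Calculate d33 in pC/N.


d33 = 144 / 75 = 1.9 pC/N

1.9


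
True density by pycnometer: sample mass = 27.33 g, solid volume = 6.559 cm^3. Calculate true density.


TD = 27.33 / 6.559 = 4.167 g/cm^3

4.167


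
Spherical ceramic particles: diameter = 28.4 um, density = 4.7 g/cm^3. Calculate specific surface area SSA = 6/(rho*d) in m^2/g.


SSA = 6 / (4.7 * 28.4) = 0.045 m^2/g

0.045


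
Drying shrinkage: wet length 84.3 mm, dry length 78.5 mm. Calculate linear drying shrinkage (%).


DS = (84.3 - 78.5) / 84.3 * 100 = 6.88%

6.88


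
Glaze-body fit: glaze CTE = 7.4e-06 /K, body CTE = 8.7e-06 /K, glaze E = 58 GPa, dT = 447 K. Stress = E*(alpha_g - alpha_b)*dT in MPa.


Stress = 58*1000*(7.4e-06 - 8.7e-06)*447 = -33.7 MPa

-33.7
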